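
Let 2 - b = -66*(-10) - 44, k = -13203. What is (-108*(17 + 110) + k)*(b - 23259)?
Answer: 642637287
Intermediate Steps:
b = -614 (b = 2 - (-66*(-10) - 44) = 2 - (660 - 44) = 2 - 1*616 = 2 - 616 = -614)
(-108*(17 + 110) + k)*(b - 23259) = (-108*(17 + 110) - 13203)*(-614 - 23259) = (-108*127 - 13203)*(-23873) = (-13716 - 13203)*(-23873) = -26919*(-23873) = 642637287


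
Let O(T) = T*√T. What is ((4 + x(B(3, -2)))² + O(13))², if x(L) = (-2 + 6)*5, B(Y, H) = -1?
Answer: 333973 + 14976*√13 ≈ 3.8797e+5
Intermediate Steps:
O(T) = T^(3/2)
x(L) = 20 (x(L) = 4*5 = 20)
((4 + x(B(3, -2)))² + O(13))² = ((4 + 20)² + 13^(3/2))² = (24² + 13*√13)² = (576 + 13*√13)²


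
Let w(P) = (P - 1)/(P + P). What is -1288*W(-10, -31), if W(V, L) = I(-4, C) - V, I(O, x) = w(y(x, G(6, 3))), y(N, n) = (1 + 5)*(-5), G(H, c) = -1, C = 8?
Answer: -203182/15 ≈ -13545.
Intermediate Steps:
y(N, n) = -30 (y(N, n) = 6*(-5) = -30)
w(P) = (-1 + P)/(2*P) (w(P) = (-1 + P)/((2*P)) = (-1 + P)*(1/(2*P)) = (-1 + P)/(2*P))
I(O, x) = 31/60 (I(O, x) = (½)*(-1 - 30)/(-30) = (½)*(-1/30)*(-31) = 31/60)
W(V, L) = 31/60 - V
-1288*W(-10, -31) = -1288*(31/60 - 1*(-10)) = -1288*(31/60 + 10) = -1288*631/60 = -203182/15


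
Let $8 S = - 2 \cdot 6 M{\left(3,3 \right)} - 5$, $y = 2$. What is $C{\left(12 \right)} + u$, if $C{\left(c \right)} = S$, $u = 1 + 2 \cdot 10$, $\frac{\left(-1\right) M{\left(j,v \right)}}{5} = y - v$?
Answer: $\frac{103}{8} \approx 12.875$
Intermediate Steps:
$M{\left(j,v \right)} = -10 + 5 v$ ($M{\left(j,v \right)} = - 5 \left(2 - v\right) = -10 + 5 v$)
$u = 21$ ($u = 1 + 20 = 21$)
$S = - \frac{65}{8}$ ($S = \frac{- 2 \cdot 6 \left(-10 + 5 \cdot 3\right) - 5}{8} = \frac{- 2 \cdot 6 \left(-10 + 15\right) - 5}{8} = \frac{- 2 \cdot 6 \cdot 5 - 5}{8} = \frac{\left(-2\right) 30 - 5}{8} = \frac{-60 - 5}{8} = \frac{1}{8} \left(-65\right) = - \frac{65}{8} \approx -8.125$)
$C{\left(c \right)} = - \frac{65}{8}$
$C{\left(12 \right)} + u = - \frac{65}{8} + 21 = \frac{103}{8}$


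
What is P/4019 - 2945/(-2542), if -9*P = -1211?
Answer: 3535547/2966022 ≈ 1.1920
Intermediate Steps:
P = 1211/9 (P = -1/9*(-1211) = 1211/9 ≈ 134.56)
P/4019 - 2945/(-2542) = (1211/9)/4019 - 2945/(-2542) = (1211/9)*(1/4019) - 2945*(-1/2542) = 1211/36171 + 95/82 = 3535547/2966022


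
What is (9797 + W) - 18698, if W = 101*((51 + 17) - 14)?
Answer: -3447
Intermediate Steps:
W = 5454 (W = 101*(68 - 14) = 101*54 = 5454)
(9797 + W) - 18698 = (9797 + 5454) - 18698 = 15251 - 18698 = -3447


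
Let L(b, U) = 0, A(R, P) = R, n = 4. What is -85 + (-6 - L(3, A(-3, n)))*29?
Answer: -259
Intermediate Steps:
-85 + (-6 - L(3, A(-3, n)))*29 = -85 + (-6 - 1*0)*29 = -85 + (-6 + 0)*29 = -85 - 6*29 = -85 - 174 = -259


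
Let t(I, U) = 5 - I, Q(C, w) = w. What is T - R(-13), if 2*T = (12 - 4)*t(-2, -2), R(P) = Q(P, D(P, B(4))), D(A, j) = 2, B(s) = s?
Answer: 26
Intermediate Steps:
R(P) = 2
T = 28 (T = ((12 - 4)*(5 - 1*(-2)))/2 = (8*(5 + 2))/2 = (8*7)/2 = (1/2)*56 = 28)
T - R(-13) = 28 - 1*2 = 28 - 2 = 26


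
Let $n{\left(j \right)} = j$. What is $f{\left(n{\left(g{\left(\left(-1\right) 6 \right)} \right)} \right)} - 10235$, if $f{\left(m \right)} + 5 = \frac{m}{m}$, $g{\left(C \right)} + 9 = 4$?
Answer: $-10239$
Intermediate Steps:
$g{\left(C \right)} = -5$ ($g{\left(C \right)} = -9 + 4 = -5$)
$f{\left(m \right)} = -4$ ($f{\left(m \right)} = -5 + \frac{m}{m} = -5 + 1 = -4$)
$f{\left(n{\left(g{\left(\left(-1\right) 6 \right)} \right)} \right)} - 10235 = -4 - 10235 = -10239$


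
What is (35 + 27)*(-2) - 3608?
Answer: -3732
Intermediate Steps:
(35 + 27)*(-2) - 3608 = 62*(-2) - 3608 = -124 - 3608 = -3732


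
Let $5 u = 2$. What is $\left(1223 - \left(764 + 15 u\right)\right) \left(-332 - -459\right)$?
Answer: $57531$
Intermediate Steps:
$u = \frac{2}{5}$ ($u = \frac{1}{5} \cdot 2 = \frac{2}{5} \approx 0.4$)
$\left(1223 - \left(764 + 15 u\right)\right) \left(-332 - -459\right) = \left(1223 - 770\right) \left(-332 - -459\right) = \left(1223 - 770\right) \left(-332 + 459\right) = \left(1223 - 770\right) 127 = 453 \cdot 127 = 57531$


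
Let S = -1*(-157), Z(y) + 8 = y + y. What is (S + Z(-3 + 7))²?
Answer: 24649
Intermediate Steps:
Z(y) = -8 + 2*y (Z(y) = -8 + (y + y) = -8 + 2*y)
S = 157
(S + Z(-3 + 7))² = (157 + (-8 + 2*(-3 + 7)))² = (157 + (-8 + 2*4))² = (157 + (-8 + 8))² = (157 + 0)² = 157² = 24649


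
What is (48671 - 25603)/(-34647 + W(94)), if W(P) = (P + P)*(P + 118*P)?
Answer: 23068/2068321 ≈ 0.011153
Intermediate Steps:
W(P) = 238*P² (W(P) = (2*P)*(119*P) = 238*P²)
(48671 - 25603)/(-34647 + W(94)) = (48671 - 25603)/(-34647 + 238*94²) = 23068/(-34647 + 238*8836) = 23068/(-34647 + 2102968) = 23068/2068321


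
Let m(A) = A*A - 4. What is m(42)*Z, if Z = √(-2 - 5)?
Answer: 1760*I*√7 ≈ 4656.5*I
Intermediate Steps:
Z = I*√7 (Z = √(-7) = I*√7 ≈ 2.6458*I)
m(A) = -4 + A² (m(A) = A² - 4 = -4 + A²)
m(42)*Z = (-4 + 42²)*(I*√7) = (-4 + 1764)*(I*√7) = 1760*(I*√7) = 1760*I*√7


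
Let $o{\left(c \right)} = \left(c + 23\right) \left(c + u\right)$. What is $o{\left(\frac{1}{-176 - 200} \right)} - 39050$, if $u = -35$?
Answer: $- \frac{5634535967}{141376} \approx -39855.0$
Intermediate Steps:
$o{\left(c \right)} = \left(-35 + c\right) \left(23 + c\right)$ ($o{\left(c \right)} = \left(c + 23\right) \left(c - 35\right) = \left(23 + c\right) \left(-35 + c\right) = \left(-35 + c\right) \left(23 + c\right)$)
$o{\left(\frac{1}{-176 - 200} \right)} - 39050 = \left(-805 + \left(\frac{1}{-176 - 200}\right)^{2} - \frac{12}{-176 - 200}\right) - 39050 = \left(-805 + \left(\frac{1}{-376}\right)^{2} - \frac{12}{-376}\right) - 39050 = \left(-805 + \left(- \frac{1}{376}\right)^{2} - - \frac{3}{94}\right) - 39050 = \left(-805 + \frac{1}{141376} + \frac{3}{94}\right) - 39050 = - \frac{113803167}{141376} - 39050 = - \frac{5634535967}{141376}$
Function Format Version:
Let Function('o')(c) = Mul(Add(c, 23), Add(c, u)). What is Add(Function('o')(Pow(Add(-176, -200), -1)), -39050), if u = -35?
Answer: Rational(-5634535967, 141376) ≈ -39855.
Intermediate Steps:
Function('o')(c) = Mul(Add(-35, c), Add(23, c)) (Function('o')(c) = Mul(Add(c, 23), Add(c, -35)) = Mul(Add(23, c), Add(-35, c)) = Mul(Add(-35, c), Add(23, c)))
Add(Function('o')(Pow(Add(-176, -200), -1)), -39050) = Add(Add(-805, Pow(Pow(Add(-176, -200), -1), 2), Mul(-12, Pow(Add(-176, -200), -1))), -39050) = Add(Add(-805, Pow(Pow(-376, -1), 2), Mul(-12, Pow(-376, -1))), -39050) = Add(Add(-805, Pow(Rational(-1, 376), 2), Mul(-12, Rational(-1, 376))), -39050) = Add(Add(-805, Rational(1, 141376), Rational(3, 94)), -39050) = Add(Rational(-113803167, 141376), -39050) = Rational(-5634535967, 141376)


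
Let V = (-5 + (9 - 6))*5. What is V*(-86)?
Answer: 860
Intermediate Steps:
V = -10 (V = (-5 + 3)*5 = -2*5 = -10)
V*(-86) = -10*(-86) = 860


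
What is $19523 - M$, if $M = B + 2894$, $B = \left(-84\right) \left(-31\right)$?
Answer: $14025$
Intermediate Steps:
$B = 2604$
$M = 5498$ ($M = 2604 + 2894 = 5498$)
$19523 - M = 19523 - 5498 = 14025$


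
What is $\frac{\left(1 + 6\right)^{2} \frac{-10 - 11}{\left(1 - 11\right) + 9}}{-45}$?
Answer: $- \frac{343}{15} \approx -22.867$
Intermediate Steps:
$\frac{\left(1 + 6\right)^{2} \frac{-10 - 11}{\left(1 - 11\right) + 9}}{-45} = 7^{2} \left(- \frac{21}{-10 + 9}\right) \left(- \frac{1}{45}\right) = 49 \left(- \frac{21}{-1}\right) \left(- \frac{1}{45}\right) = 49 \left(\left(-21\right) \left(-1\right)\right) \left(- \frac{1}{45}\right) = 49 \cdot 21 \left(- \frac{1}{45}\right) = 1029 \left(- \frac{1}{45}\right) = - \frac{343}{15}$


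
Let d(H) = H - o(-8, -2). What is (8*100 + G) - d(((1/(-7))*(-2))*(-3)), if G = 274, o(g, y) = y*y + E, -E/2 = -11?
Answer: 7706/7 ≈ 1100.9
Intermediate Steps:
E = 22 (E = -2*(-11) = 22)
o(g, y) = 22 + y² (o(g, y) = y*y + 22 = y² + 22 = 22 + y²)
d(H) = -26 + H (d(H) = H - (22 + (-2)²) = H - (22 + 4) = H - 1*26 = H - 26 = -26 + H)
(8*100 + G) - d(((1/(-7))*(-2))*(-3)) = (8*100 + 274) - (-26 + ((1/(-7))*(-2))*(-3)) = (800 + 274) - (-26 + ((1*(-⅐))*(-2))*(-3)) = 1074 - (-26 - ⅐*(-2)*(-3)) = 1074 - (-26 + (2/7)*(-3)) = 1074 - (-26 - 6/7) = 1074 - 1*(-188/7) = 1074 + 188/7 = 7706/7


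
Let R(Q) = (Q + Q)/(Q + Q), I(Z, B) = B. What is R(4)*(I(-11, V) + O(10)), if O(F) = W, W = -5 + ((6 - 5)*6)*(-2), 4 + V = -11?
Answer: -32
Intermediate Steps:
V = -15 (V = -4 - 11 = -15)
R(Q) = 1 (R(Q) = (2*Q)/((2*Q)) = (2*Q)*(1/(2*Q)) = 1)
W = -17 (W = -5 + (1*6)*(-2) = -5 + 6*(-2) = -5 - 12 = -17)
O(F) = -17
R(4)*(I(-11, V) + O(10)) = 1*(-15 - 17) = 1*(-32) = -32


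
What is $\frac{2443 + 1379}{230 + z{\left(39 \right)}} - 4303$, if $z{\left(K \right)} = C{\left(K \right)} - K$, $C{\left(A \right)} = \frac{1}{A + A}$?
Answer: $- \frac{63812281}{14899} \approx -4283.0$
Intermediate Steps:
$C{\left(A \right)} = \frac{1}{2 A}$
$z{\left(K \right)} = \frac{1}{2 K} - K$
$\frac{2443 + 1379}{230 + z{\left(39 \right)}} - 4303 = \frac{2443 + 1379}{230 + \left(\frac{1}{2 \cdot 39} - 39\right)} - 4303 = \frac{3822}{230 + \left(\frac{1}{2} \cdot \frac{1}{39} - 39\right)} - 4303 = \frac{3822}{230 + \left(\frac{1}{78} - 39\right)} - 4303 = \frac{3822}{230 - \frac{3041}{78}} - 4303 = \frac{3822}{\frac{14899}{78}} - 4303 = 3822 \cdot \frac{78}{14899} - 4303 = \frac{298116}{14899} - 4303 = - \frac{63812281}{14899}$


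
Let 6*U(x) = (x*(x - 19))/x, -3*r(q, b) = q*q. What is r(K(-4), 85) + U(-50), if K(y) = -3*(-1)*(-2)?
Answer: -47/2 ≈ -23.500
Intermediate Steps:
K(y) = -6 (K(y) = 3*(-2) = -6)
r(q, b) = -q**2/3 (r(q, b) = -q*q/3 = -q**2/3)
U(x) = -19/6 + x/6 (U(x) = ((x*(x - 19))/x)/6 = ((x*(-19 + x))/x)/6 = (-19 + x)/6 = -19/6 + x/6)
r(K(-4), 85) + U(-50) = -1/3*(-6)**2 + (-19/6 + (1/6)*(-50)) = -1/3*36 + (-19/6 - 25/3) = -12 - 23/2 = -47/2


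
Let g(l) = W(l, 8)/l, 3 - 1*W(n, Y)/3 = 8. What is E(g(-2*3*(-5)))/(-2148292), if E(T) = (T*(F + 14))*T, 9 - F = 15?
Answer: -1/1074146 ≈ -9.3097e-7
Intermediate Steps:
W(n, Y) = -15 (W(n, Y) = 9 - 3*8 = 9 - 24 = -15)
g(l) = -15/l
F = -6 (F = 9 - 1*15 = 9 - 15 = -6)
E(T) = 8*T² (E(T) = (T*(-6 + 14))*T = (T*8)*T = (8*T)*T = 8*T²)
E(g(-2*3*(-5)))/(-2148292) = (8*(-15/(-2*3*(-5)))²)/(-2148292) = (8*(-15/((-6*(-5))))²)*(-1/2148292) = (8*(-15/30)²)*(-1/2148292) = (8*(-15*1/30)²)*(-1/2148292) = (8*(-½)²)*(-1/2148292) = (8*(¼))*(-1/2148292) = 2*(-1/2148292) = -1/1074146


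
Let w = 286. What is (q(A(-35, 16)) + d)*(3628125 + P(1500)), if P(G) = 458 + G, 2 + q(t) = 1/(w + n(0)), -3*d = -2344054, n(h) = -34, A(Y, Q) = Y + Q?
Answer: 714763462492739/252 ≈ 2.8364e+12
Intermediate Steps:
A(Y, Q) = Q + Y
d = 2344054/3 (d = -⅓*(-2344054) = 2344054/3 ≈ 7.8135e+5)
q(t) = -503/252 (q(t) = -2 + 1/(286 - 34) = -2 + 1/252 = -503/252)
(q(A(-35, 16)) + d)*(3628125 + P(1500)) = (-503/252 + 2344054/3)*(3628125 + (458 + 1500)) = 196900033*(3628125 + 1958)/252 = (196900033/252)*3630083 = 714763462492739/252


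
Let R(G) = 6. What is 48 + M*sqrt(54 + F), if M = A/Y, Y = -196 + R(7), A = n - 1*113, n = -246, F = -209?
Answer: 48 + 359*I*sqrt(155)/190 ≈ 48.0 + 23.524*I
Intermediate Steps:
A = -359 (A = -246 - 1*113 = -246 - 113 = -359)
Y = -190 (Y = -196 + 6 = -190)
M = 359/190 (M = -359/(-190) = -359*(-1/190) = 359/190 ≈ 1.8895)
48 + M*sqrt(54 + F) = 48 + 359*sqrt(54 - 209)/190 = 48 + 359*sqrt(-155)/190 = 48 + 359*(I*sqrt(155))/190 = 48 + 359*I*sqrt(155)/190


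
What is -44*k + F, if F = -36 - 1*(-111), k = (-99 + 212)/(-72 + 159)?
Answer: 1553/87 ≈ 17.851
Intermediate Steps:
k = 113/87 ≈ 1.2989
F = 75 (F = -36 + 111 = 75)
-44*k + F = -44*113/87 + 75 = -4972/87 + 75 = 1553/87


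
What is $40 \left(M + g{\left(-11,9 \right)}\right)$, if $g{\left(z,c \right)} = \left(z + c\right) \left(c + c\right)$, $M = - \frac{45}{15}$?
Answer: $-1560$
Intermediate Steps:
$M = -3$ ($M = \left(-45\right) \frac{1}{15} = -3$)
$g{\left(z,c \right)} = 2 c \left(c + z\right)$ ($g{\left(z,c \right)} = \left(c + z\right) 2 c = 2 c \left(c + z\right)$)
$40 \left(M + g{\left(-11,9 \right)}\right) = 40 \left(-3 + 2 \cdot 9 \left(9 - 11\right)\right) = 40 \left(-3 + 2 \cdot 9 \left(-2\right)\right) = 40 \left(-3 - 36\right) = 40 \left(-39\right) = -1560$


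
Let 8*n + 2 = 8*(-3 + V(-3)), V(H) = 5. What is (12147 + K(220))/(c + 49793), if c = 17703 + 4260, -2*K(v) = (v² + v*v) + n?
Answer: -290031/574048 ≈ -0.50524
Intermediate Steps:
n = 7/4 (n = -¼ + (8*(-3 + 5))/8 = -¼ + (8*2)/8 = -¼ + (⅛)*16 = -¼ + 2 = 7/4 ≈ 1.7500)
K(v) = -7/8 - v² (K(v) = -((v² + v*v) + 7/4)/2 = -((v² + v²) + 7/4)/2 = -(2*v² + 7/4)/2 = -(7/4 + 2*v²)/2 = -7/8 - v²)
c = 21963
(12147 + K(220))/(c + 49793) = (12147 + (-7/8 - 1*220²))/(21963 + 49793) = (12147 + (-7/8 - 1*48400))/71756 = (12147 + (-7/8 - 48400))*(1/71756) = (12147 - 387207/8)*(1/71756) = -290031/8*1/71756 = -290031/574048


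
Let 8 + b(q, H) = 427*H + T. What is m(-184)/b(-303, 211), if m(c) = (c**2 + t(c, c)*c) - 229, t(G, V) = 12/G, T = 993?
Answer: 33639/91082 ≈ 0.36933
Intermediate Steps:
b(q, H) = 985 + 427*H (b(q, H) = -8 + (427*H + 993) = -8 + (993 + 427*H) = 985 + 427*H)
m(c) = -217 + c**2 (m(c) = (c**2 + (12/c)*c) - 229 = (c**2 + 12) - 229 = (12 + c**2) - 229 = -217 + c**2)
m(-184)/b(-303, 211) = (-217 + (-184)**2)/(985 + 427*211) = (-217 + 33856)/(985 + 90097) = 33639/91082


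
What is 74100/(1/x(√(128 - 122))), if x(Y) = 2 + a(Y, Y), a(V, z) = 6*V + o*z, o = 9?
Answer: 148200 + 1111500*√6 ≈ 2.8708e+6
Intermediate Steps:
a(V, z) = 6*V + 9*z
x(Y) = 2 + 15*Y (x(Y) = 2 + (6*Y + 9*Y) = 2 + 15*Y)
74100/(1/x(√(128 - 122))) = 74100/(1/(2 + 15*√(128 - 122))) = 74100/(1/(2 + 15*√6)) = 74100*(2 + 15*√6) = 148200 + 1111500*√6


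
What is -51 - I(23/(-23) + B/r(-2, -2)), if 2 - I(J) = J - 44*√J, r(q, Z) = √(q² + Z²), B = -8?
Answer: -54 - 2*√2 - 44*I*√(1 + 2*√2) ≈ -56.828 - 86.092*I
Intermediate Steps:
r(q, Z) = √(Z² + q²)
I(J) = 2 - J + 44*√J (I(J) = 2 - (J - 44*√J) = 2 + (-J + 44*√J) = 2 - J + 44*√J)
-51 - I(23/(-23) + B/r(-2, -2)) = -51 - (2 - (23/(-23) - 8/√((-2)² + (-2)²)) + 44*√(23/(-23) - 8/√((-2)² + (-2)²))) = -51 - (2 - (23*(-1/23) - 8/√(4 + 4)) + 44*√(23*(-1/23) - 8/√(4 + 4))) = -51 - (2 - (-1 - 8*√2/4) + 44*√(-1 - 8*√2/4)) = -51 - (2 - (-1 - 2*√2) + 44*√(-1 - 2*√2)) = -51 - (2 + (1 + 2*√2) + 44*√(-1 - 2*√2)) = -51 - (3 + 2*√2 + 44*√(-1 - 2*√2)) = -51 + (-3 - 44*√(-1 - 2*√2) - 2*√2) = -54 - 44*√(-1 - 2*√2) - 2*√2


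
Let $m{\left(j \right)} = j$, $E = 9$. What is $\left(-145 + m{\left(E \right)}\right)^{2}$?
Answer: $18496$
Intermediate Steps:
$\left(-145 + m{\left(E \right)}\right)^{2} = \left(-145 + 9\right)^{2} = \left(-136\right)^{2} = 18496$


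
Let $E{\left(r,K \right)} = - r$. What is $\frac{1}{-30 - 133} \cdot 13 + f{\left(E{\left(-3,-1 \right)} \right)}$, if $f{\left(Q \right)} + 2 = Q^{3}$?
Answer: $\frac{4062}{163} \approx 24.92$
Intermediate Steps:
$f{\left(Q \right)} = -2 + Q^{3}$
$\frac{1}{-30 - 133} \cdot 13 + f{\left(E{\left(-3,-1 \right)} \right)} = \frac{1}{-30 - 133} \cdot 13 - \left(2 - \left(\left(-1\right) \left(-3\right)\right)^{3}\right) = \frac{1}{-163} \cdot 13 - \left(2 - 3^{3}\right) = \left(- \frac{1}{163}\right) 13 + \left(-2 + 27\right) = - \frac{13}{163} + 25 = \frac{4062}{163}$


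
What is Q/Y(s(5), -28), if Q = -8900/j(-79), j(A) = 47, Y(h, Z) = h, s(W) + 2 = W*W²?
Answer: -8900/5781 ≈ -1.5395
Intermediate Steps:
s(W) = -2 + W³ (s(W) = -2 + W*W² = -2 + W³)
Q = -8900/47 ≈ -189.36
Q/Y(s(5), -28) = -8900/(47*(-2 + 5³)) = -8900/(47*(-2 + 125)) = -8900/47/123 = -8900/47*1/123 = -8900/5781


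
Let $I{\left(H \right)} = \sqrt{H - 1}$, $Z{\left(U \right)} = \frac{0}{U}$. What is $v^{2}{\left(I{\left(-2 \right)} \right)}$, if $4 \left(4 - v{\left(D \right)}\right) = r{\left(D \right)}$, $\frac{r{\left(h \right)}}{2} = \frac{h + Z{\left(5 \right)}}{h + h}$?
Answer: $\frac{225}{16} \approx 14.063$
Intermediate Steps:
$Z{\left(U \right)} = 0$
$I{\left(H \right)} = \sqrt{-1 + H}$
$r{\left(h \right)} = 1$ ($r{\left(h \right)} = 2 \frac{h + 0}{h + h} = 2 \frac{h}{2 h} = 2 h \frac{1}{2 h} = 2 \cdot \frac{1}{2} = 1$)
$v{\left(D \right)} = \frac{15}{4}$ ($v{\left(D \right)} = 4 - \frac{1}{4} = \frac{15}{4}$)
$v^{2}{\left(I{\left(-2 \right)} \right)} = \left(\frac{15}{4}\right)^{2} = \frac{225}{16}$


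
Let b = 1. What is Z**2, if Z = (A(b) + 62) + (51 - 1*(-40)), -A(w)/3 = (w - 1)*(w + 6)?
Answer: 23409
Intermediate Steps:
A(w) = -3*(-1 + w)*(6 + w) (A(w) = -3*(w - 1)*(w + 6) = -3*(-1 + w)*(6 + w))
Z = 153 (Z = ((18 - 15*1 - 3*1**2) + 62) + (51 - 1*(-40)) = ((18 - 15 - 3*1) + 62) + (51 + 40) = ((18 - 15 - 3) + 62) + 91 = (0 + 62) + 91 = 62 + 91 = 153)
Z**2 = 153**2 = 23409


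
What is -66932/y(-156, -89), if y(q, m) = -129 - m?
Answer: 16733/10 ≈ 1673.3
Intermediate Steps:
-66932/y(-156, -89) = -66932/(-129 - 1*(-89)) = -66932/(-129 + 89) = -66932/(-40) = -66932*(-1/40) = 16733/10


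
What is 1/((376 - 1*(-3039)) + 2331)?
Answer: 1/5746 ≈ 0.00017403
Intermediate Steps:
1/((376 - 1*(-3039)) + 2331) = 1/((376 + 3039) + 2331) = 1/(3415 + 2331) = 1/5746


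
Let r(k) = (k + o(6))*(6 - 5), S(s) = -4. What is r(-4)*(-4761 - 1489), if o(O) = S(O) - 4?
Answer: 75000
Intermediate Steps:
o(O) = -8 (o(O) = -4 - 4 = -8)
r(k) = -8 + k (r(k) = (k - 8)*(6 - 5) = (-8 + k)*1 = -8 + k)
r(-4)*(-4761 - 1489) = (-8 - 4)*(-4761 - 1489) = -12*(-6250) = 75000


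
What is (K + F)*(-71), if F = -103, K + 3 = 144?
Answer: -2698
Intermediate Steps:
K = 141 (K = -3 + 144 = 141)
(K + F)*(-71) = (141 - 103)*(-71) = 38*(-71) = -2698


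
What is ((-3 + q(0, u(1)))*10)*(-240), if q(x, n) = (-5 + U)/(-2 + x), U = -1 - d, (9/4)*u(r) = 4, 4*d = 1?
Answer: -300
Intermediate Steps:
d = ¼ (d = (¼)*1 = ¼ ≈ 0.25000)
u(r) = 16/9 (u(r) = (4/9)*4 = 16/9)
U = -5/4 (U = -1 - 1*¼ = -1 - ¼ = -5/4 ≈ -1.2500)
q(x, n) = -25/(4*(-2 + x)) (q(x, n) = (-5 - 5/4)/(-2 + x) = -25/(4*(-2 + x)))
((-3 + q(0, u(1)))*10)*(-240) = ((-3 - 25/(-8 + 4*0))*10)*(-240) = ((-3 - 25/(-8 + 0))*10)*(-240) = ((-3 - 25/(-8))*10)*(-240) = ((-3 - 25*(-⅛))*10)*(-240) = ((-3 + 25/8)*10)*(-240) = ((⅛)*10)*(-240) = (5/4)*(-240) = -300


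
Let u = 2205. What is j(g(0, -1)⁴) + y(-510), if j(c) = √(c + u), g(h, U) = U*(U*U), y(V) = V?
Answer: -510 + √2206 ≈ -463.03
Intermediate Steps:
g(h, U) = U³ (g(h, U) = U*U² = U³)
j(c) = √(2205 + c) (j(c) = √(c + 2205) = √(2205 + c))
j(g(0, -1)⁴) + y(-510) = √(2205 + ((-1)³)⁴) - 510 = √(2205 + (-1)⁴) - 510 = √(2205 + 1) - 510 = √2206 - 510 = -510 + √2206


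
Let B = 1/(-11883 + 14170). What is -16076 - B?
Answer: -36765813/2287 ≈ -16076.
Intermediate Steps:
B = 1/2287 ≈ 0.00043725
-16076 - B = -16076 - 1*1/2287 = -16076 - 1/2287 = -36765813/2287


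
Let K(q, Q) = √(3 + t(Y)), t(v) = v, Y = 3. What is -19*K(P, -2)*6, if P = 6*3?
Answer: -114*√6 ≈ -279.24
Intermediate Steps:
P = 18
K(q, Q) = √6 (K(q, Q) = √(3 + 3) = √6)
-19*K(P, -2)*6 = -19*√6*6 = -114*√6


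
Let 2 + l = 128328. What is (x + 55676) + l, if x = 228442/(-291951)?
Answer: 53719339460/291951 ≈ 1.8400e+5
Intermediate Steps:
l = 128326 (l = -2 + 128328 = 128326)
x = -228442/291951 (x = 228442*(-1/291951) = -228442/291951 ≈ -0.78247)
(x + 55676) + l = (-228442/291951 + 55676) + 128326 = 16254435434/291951 + 128326 = 53719339460/291951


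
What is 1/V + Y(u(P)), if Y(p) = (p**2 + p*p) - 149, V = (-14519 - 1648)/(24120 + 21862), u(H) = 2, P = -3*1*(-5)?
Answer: -2325529/16167 ≈ -143.84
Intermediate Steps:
P = 15 (P = -3*(-5) = 15)
V = -16167/45982 ≈ -0.35159
Y(p) = -149 + 2*p**2 (Y(p) = (p**2 + p**2) - 149 = 2*p**2 - 149 = -149 + 2*p**2)
1/V + Y(u(P)) = 1/(-16167/45982) + (-149 + 2*2**2) = -45982/16167 + (-149 + 2*4) = -45982/16167 + (-149 + 8) = -45982/16167 - 141 = -2325529/16167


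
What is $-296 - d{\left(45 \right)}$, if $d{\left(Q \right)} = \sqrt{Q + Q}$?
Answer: $-296 - 3 \sqrt{10} \approx -305.49$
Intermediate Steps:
$d{\left(Q \right)} = \sqrt{2} \sqrt{Q}$ ($d{\left(Q \right)} = \sqrt{2 Q} = \sqrt{2} \sqrt{Q}$)
$-296 - d{\left(45 \right)} = -296 - \sqrt{2} \sqrt{45} = -296 - \sqrt{2} \cdot 3 \sqrt{5} = -296 - 3 \sqrt{10}$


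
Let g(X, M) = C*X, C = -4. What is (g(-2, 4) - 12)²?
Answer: 16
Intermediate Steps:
g(X, M) = -4*X
(g(-2, 4) - 12)² = (-4*(-2) - 12)² = (8 - 12)² = (-4)² = 16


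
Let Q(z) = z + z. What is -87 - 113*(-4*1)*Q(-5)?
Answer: -4607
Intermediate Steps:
Q(z) = 2*z
-87 - 113*(-4*1)*Q(-5) = -87 - 113*(-4*1)*2*(-5) = -87 - (-452)*(-10) = -87 - 113*40 = -87 - 4520 = -4607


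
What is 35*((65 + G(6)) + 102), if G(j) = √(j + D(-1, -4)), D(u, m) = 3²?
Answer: 5845 + 35*√15 ≈ 5980.6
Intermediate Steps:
D(u, m) = 9
G(j) = √(9 + j) (G(j) = √(j + 9) = √(9 + j))
35*((65 + G(6)) + 102) = 35*((65 + √(9 + 6)) + 102) = 35*((65 + √15) + 102) = 35*(167 + √15) = 5845 + 35*√15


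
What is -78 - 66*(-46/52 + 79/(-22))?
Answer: 2826/13 ≈ 217.38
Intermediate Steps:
-78 - 66*(-46/52 + 79/(-22)) = -78 - 66*(-46*1/52 + 79*(-1/22)) = -78 - 66*(-23/26 - 79/22) = -78 - 66*(-640/143) = -78 + 3840/13 = 2826/13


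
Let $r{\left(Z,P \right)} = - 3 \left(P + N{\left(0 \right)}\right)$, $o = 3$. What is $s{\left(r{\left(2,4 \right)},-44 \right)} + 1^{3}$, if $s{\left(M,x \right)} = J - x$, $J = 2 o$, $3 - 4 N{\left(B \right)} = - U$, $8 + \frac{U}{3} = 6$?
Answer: $51$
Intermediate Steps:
$U = -6$ ($U = -24 + 3 \cdot 6 = -24 + 18 = -6$)
$N{\left(B \right)} = - \frac{3}{4}$ ($N{\left(B \right)} = \frac{3}{4} - \frac{\left(-1\right) \left(-6\right)}{4} = \frac{3}{4} - \frac{3}{2} = - \frac{3}{4}$)
$J = 6$ ($J = 2 \cdot 3 = 6$)
$r{\left(Z,P \right)} = \frac{9}{4} - 3 P$ ($r{\left(Z,P \right)} = - 3 \left(P - \frac{3}{4}\right) = - 3 \left(- \frac{3}{4} + P\right) = \frac{9}{4} - 3 P$)
$s{\left(M,x \right)} = 6 - x$
$s{\left(r{\left(2,4 \right)},-44 \right)} + 1^{3} = \left(6 - -44\right) + 1^{3} = \left(6 + 44\right) + 1 = 50 + 1 = 51$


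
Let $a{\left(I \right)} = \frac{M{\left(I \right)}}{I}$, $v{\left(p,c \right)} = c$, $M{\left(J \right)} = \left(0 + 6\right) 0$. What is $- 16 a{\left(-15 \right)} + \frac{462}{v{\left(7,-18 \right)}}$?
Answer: $- \frac{77}{3} \approx -25.667$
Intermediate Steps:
$M{\left(J \right)} = 0$ ($M{\left(J \right)} = 6 \cdot 0 = 0$)
$a{\left(I \right)} = 0$ ($a{\left(I \right)} = \frac{0}{I} = 0$)
$- 16 a{\left(-15 \right)} + \frac{462}{v{\left(7,-18 \right)}} = \left(-16\right) 0 + \frac{462}{-18} = 0 + 462 \left(- \frac{1}{18}\right) = 0 - \frac{77}{3} = - \frac{77}{3}$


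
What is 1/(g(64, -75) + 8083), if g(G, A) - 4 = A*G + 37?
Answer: 1/3324 ≈ 0.00030084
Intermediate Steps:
g(G, A) = 41 + A*G (g(G, A) = 4 + (A*G + 37) = 4 + (37 + A*G) = 41 + A*G)
1/(g(64, -75) + 8083) = 1/((41 - 75*64) + 8083) = 1/((41 - 4800) + 8083) = 1/(-4759 + 8083) = 1/3324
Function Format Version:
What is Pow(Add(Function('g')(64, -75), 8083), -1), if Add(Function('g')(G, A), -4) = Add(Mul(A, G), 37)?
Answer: Rational(1, 3324) ≈ 0.00030084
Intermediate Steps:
Function('g')(G, A) = Add(41, Mul(A, G)) (Function('g')(G, A) = Add(4, Add(Mul(A, G), 37)) = Add(4, Add(37, Mul(A, G))) = Add(41, Mul(A, G)))
Pow(Add(Function('g')(64, -75), 8083), -1) = Pow(Add(Add(41, Mul(-75, 64)), 8083), -1) = Pow(Add(Add(41, -4800), 8083), -1) = Pow(Add(-4759, 8083), -1) = Pow(3324, -1) = Rational(1, 3324)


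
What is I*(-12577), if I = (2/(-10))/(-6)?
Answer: -12577/30 ≈ -419.23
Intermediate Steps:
I = 1/30 (I = (2*(-⅒))*(-⅙) = -⅕*(-⅙) = 1/30 ≈ 0.033333)
I*(-12577) = (1/30)*(-12577) = -12577/30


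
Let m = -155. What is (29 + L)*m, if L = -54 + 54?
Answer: -4495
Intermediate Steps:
L = 0
(29 + L)*m = (29 + 0)*(-155) = 29*(-155) = -4495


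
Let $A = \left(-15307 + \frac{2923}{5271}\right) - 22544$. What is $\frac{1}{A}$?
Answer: $- \frac{5271}{199509698} \approx -2.642 \cdot 10^{-5}$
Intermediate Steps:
$A = - \frac{199509698}{5271}$ ($A = \left(-15307 + 2923 \cdot \frac{1}{5271}\right) - 22544 = \left(-15307 + \frac{2923}{5271}\right) - 22544 = - \frac{80680274}{5271} - 22544 = - \frac{199509698}{5271} \approx -37850.0$)
$\frac{1}{A} = \frac{1}{- \frac{199509698}{5271}} = - \frac{5271}{199509698}$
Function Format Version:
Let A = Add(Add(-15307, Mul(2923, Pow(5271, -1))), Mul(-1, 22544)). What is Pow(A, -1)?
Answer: Rational(-5271, 199509698) ≈ -2.6420e-5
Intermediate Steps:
A = Rational(-199509698, 5271) (A = Add(Add(-15307, Mul(2923, Rational(1, 5271))), -22544) = Add(Add(-15307, Rational(2923, 5271)), -22544) = Add(Rational(-80680274, 5271), -22544) = Rational(-199509698, 5271) ≈ -37850.)
Pow(A, -1) = Pow(Rational(-199509698, 5271), -1) = Rational(-5271, 199509698)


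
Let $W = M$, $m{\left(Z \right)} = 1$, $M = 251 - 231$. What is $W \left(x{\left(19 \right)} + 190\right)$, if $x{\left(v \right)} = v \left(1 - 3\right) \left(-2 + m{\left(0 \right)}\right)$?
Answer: $4560$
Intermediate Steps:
$M = 20$ ($M = 251 - 231 = 20$)
$W = 20$
$x{\left(v \right)} = 2 v$ ($x{\left(v \right)} = v \left(1 - 3\right) \left(-2 + 1\right) = v \left(-2\right) \left(-1\right) = - 2 v \left(-1\right) = 2 v$)
$W \left(x{\left(19 \right)} + 190\right) = 20 \left(2 \cdot 19 + 190\right) = 20 \left(38 + 190\right) = 20 \cdot 228 = 4560$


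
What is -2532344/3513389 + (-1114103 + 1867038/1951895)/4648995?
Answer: -214123269950304481/222949103550814575 ≈ -0.96041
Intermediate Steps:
-2532344/3513389 + (-1114103 + 1867038/1951895)/4648995 = -2532344*1/3513389 + (-1114103 + 1867038*(1/1951895))*(1/4648995) = -2532344/3513389 + (-1114103 + 1867038/1951895)*(1/4648995) = -2532344/3513389 - 2174610208147/1951895*1/4648995 = -2532344/3513389 - 167277708319/698026930425 = -214123269950304481/222949103550814575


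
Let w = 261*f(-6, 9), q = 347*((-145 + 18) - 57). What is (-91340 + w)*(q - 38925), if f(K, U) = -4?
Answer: 9494580832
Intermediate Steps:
q = -63848 (q = 347*(-127 - 57) = 347*(-184) = -63848)
w = -1044 (w = 261*(-4) = -1044)
(-91340 + w)*(q - 38925) = (-91340 - 1044)*(-63848 - 38925) = -92384*(-102773) = 9494580832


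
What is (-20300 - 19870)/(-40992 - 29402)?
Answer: 20085/35197 ≈ 0.57065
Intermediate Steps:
(-20300 - 19870)/(-40992 - 29402) = -40170/(-70394) = -40170*(-1/70394) = 20085/35197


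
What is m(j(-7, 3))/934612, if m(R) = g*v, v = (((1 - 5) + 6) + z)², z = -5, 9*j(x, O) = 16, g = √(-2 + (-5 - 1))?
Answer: 9*I*√2/467306 ≈ 2.7237e-5*I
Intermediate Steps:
g = 2*I*√2 (g = √(-2 - 6) = √(-8) = 2*I*√2 ≈ 2.8284*I)
j(x, O) = 16/9 (j(x, O) = (⅑)*16 = 16/9)
v = 9 (v = (((1 - 5) + 6) - 5)² = ((-4 + 6) - 5)² = (2 - 5)² = (-3)² = 9)
m(R) = 18*I*√2 (m(R) = (2*I*√2)*9 = 18*I*√2)
m(j(-7, 3))/934612 = (18*I*√2)/934612 = (18*I*√2)*(1/934612) = 9*I*√2/467306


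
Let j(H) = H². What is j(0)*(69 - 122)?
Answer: 0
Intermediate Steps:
j(0)*(69 - 122) = 0²*(69 - 122) = 0*(-53) = 0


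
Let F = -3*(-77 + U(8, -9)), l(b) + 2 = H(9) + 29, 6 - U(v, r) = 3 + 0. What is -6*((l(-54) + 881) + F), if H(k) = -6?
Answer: -6744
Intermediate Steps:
U(v, r) = 3 (U(v, r) = 6 - (3 + 0) = 6 - 1*3 = 6 - 3 = 3)
l(b) = 21 (l(b) = -2 + (-6 + 29) = -2 + 23 = 21)
F = 222 (F = -3*(-77 + 3) = -3*(-74) = 222)
-6*((l(-54) + 881) + F) = -6*((21 + 881) + 222) = -6*(902 + 222) = -6*1124 = -6744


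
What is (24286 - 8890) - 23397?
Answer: -8001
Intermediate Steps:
(24286 - 8890) - 23397 = 15396 - 23397 = -8001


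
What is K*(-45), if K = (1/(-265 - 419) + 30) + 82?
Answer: -383035/76 ≈ -5039.9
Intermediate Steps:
K = 76607/684 (K = (1/(-684) + 30) + 82 = (-1/684 + 30) + 82 = 20519/684 + 82 = 76607/684 ≈ 112.00)
K*(-45) = (76607/684)*(-45) = -383035/76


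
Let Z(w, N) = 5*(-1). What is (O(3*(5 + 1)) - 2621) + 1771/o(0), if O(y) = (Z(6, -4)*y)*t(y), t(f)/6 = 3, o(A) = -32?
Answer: -137483/32 ≈ -4296.3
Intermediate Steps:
t(f) = 18 (t(f) = 6*3 = 18)
Z(w, N) = -5
O(y) = -90*y (O(y) = -5*y*18 = -90*y)
(O(3*(5 + 1)) - 2621) + 1771/o(0) = (-270*(5 + 1) - 2621) + 1771/(-32) = (-270*6 - 2621) + 1771*(-1/32) = (-90*18 - 2621) - 1771/32 = (-1620 - 2621) - 1771/32 = -4241 - 1771/32 = -137483/32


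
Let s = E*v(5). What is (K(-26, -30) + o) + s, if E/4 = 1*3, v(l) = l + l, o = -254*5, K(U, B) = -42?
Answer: -1192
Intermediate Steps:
o = -1270
v(l) = 2*l
E = 12 (E = 4*(1*3) = 4*3 = 12)
s = 120 (s = 12*(2*5) = 12*10 = 120)
(K(-26, -30) + o) + s = (-42 - 1270) + 120 = -1312 + 120 = -1192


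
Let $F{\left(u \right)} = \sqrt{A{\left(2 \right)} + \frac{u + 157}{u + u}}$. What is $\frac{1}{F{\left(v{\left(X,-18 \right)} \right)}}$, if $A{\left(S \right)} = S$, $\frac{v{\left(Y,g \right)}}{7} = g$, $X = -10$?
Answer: $\frac{6 \sqrt{3311}}{473} \approx 0.72991$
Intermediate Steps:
$v{\left(Y,g \right)} = 7 g$
$F{\left(u \right)} = \sqrt{2 + \frac{157 + u}{2 u}}$ ($F{\left(u \right)} = \sqrt{2 + \frac{u + 157}{u + u}} = \sqrt{2 + \frac{157 + u}{2 u}}$)
$\frac{1}{F{\left(v{\left(X,-18 \right)} \right)}} = \frac{1}{\frac{1}{2} \sqrt{10 + \frac{314}{7 \left(-18\right)}}} = \frac{1}{\frac{1}{2} \sqrt{10 + \frac{314}{-126}}} = \frac{1}{\frac{1}{2} \sqrt{10 + 314 \left(- \frac{1}{126}\right)}} = \frac{1}{\frac{1}{2} \sqrt{10 - \frac{157}{63}}} = \frac{1}{\frac{1}{2} \sqrt{\frac{473}{63}}} = \frac{1}{\frac{1}{2} \frac{\sqrt{3311}}{21}} = \frac{1}{\frac{1}{42} \sqrt{3311}} = \frac{6 \sqrt{3311}}{473}$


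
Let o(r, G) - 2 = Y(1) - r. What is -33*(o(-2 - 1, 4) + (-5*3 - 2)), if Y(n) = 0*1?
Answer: 396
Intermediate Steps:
Y(n) = 0
o(r, G) = 2 - r (o(r, G) = 2 + (0 - r) = 2 - r)
-33*(o(-2 - 1, 4) + (-5*3 - 2)) = -33*((2 - (-2 - 1)) + (-5*3 - 2)) = -33*((2 - 1*(-3)) + (-15 - 2)) = -33*((2 + 3) - 17) = -33*(5 - 17) = -33*(-12) = 396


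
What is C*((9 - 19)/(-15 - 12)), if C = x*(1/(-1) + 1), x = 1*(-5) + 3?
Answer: 0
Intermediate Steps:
x = -2 (x = -5 + 3 = -2)
C = 0 (C = -2*(1/(-1) + 1) = -2*(-1 + 1) = -2*0 = 0)
C*((9 - 19)/(-15 - 12)) = 0*((9 - 19)/(-15 - 12)) = 0*(-10/(-27)) = 0*(-10*(-1/27)) = 0*(10/27) = 0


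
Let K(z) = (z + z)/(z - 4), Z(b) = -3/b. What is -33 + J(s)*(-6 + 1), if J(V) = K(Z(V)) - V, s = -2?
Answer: -37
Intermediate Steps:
K(z) = 2*z/(-4 + z) (K(z) = (2*z)/(-4 + z) = 2*z/(-4 + z))
J(V) = -V - 6/(V*(-4 - 3/V)) (J(V) = 2*(-3/V)/(-4 - 3/V) - V = -6/(V*(-4 - 3/V)) - V = -V - 6/(V*(-4 - 3/V)))
-33 + J(s)*(-6 + 1) = -33 + ((6 - 1*(-2)*(3 + 4*(-2)))/(3 + 4*(-2)))*(-6 + 1) = -33 + ((6 - 1*(-2)*(3 - 8))/(3 - 8))*(-5) = -33 + ((6 - 1*(-2)*(-5))/(-5))*(-5) = -33 - (6 - 10)/5*(-5) = -33 - ⅕*(-4)*(-5) = -33 + (⅘)*(-5) = -33 - 4 = -37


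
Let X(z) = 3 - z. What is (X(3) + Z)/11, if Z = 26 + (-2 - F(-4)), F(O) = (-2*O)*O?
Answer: 56/11 ≈ 5.0909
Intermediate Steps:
F(O) = -2*O²
Z = 56 (Z = 26 + (-2 - (-2)*(-4)²) = 26 + (-2 - (-2)*16) = 26 + (-2 - 1*(-32)) = 26 + (-2 + 32) = 26 + 30 = 56)
(X(3) + Z)/11 = ((3 - 1*3) + 56)/11 = ((3 - 3) + 56)/11 = (0 + 56)/11 = (1/11)*56 = 56/11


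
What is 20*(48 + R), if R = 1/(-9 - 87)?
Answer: 23035/24 ≈ 959.79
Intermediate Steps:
R = -1/96 (R = 1/(-96) = -1/96 ≈ -0.010417)
20*(48 + R) = 20*(48 - 1/96) = 20*(4607/96) = 23035/24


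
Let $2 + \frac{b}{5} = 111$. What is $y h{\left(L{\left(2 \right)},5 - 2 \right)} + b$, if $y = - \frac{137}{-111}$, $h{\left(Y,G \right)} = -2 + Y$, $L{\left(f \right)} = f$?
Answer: $545$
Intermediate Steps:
$b = 545$ ($b = -10 + 5 \cdot 111 = -10 + 555 = 545$)
$y = \frac{137}{111}$ ($y = \left(-137\right) \left(- \frac{1}{111}\right) = \frac{137}{111} \approx 1.2342$)
$y h{\left(L{\left(2 \right)},5 - 2 \right)} + b = \frac{137 \left(-2 + 2\right)}{111} + 545 = \frac{137}{111} \cdot 0 + 545 = 0 + 545 = 545$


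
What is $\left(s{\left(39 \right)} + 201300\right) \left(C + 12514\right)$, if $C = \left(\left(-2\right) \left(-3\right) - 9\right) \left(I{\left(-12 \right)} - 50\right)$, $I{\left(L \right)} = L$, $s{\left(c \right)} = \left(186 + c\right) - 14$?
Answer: $2559189700$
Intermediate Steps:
$s{\left(c \right)} = 172 + c$
$C = 186$ ($C = \left(\left(-2\right) \left(-3\right) - 9\right) \left(-12 - 50\right) = \left(6 - 9\right) \left(-62\right) = \left(-3\right) \left(-62\right) = 186$)
$\left(s{\left(39 \right)} + 201300\right) \left(C + 12514\right) = \left(\left(172 + 39\right) + 201300\right) \left(186 + 12514\right) = \left(211 + 201300\right) 12700 = 201511 \cdot 12700 = 2559189700$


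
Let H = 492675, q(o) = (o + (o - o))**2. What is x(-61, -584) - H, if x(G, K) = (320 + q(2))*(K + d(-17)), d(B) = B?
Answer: -687399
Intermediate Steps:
q(o) = o**2 (q(o) = (o + 0)**2 = o**2)
x(G, K) = -5508 + 324*K (x(G, K) = (320 + 2**2)*(K - 17) = (320 + 4)*(-17 + K) = 324*(-17 + K) = -5508 + 324*K)
x(-61, -584) - H = (-5508 + 324*(-584)) - 1*492675 = (-5508 - 189216) - 492675 = -194724 - 492675 = -687399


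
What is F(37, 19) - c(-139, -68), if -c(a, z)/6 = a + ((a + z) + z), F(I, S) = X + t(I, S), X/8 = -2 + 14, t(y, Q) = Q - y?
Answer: -2406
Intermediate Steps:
X = 96 (X = 8*(-2 + 14) = 8*12 = 96)
F(I, S) = 96 + S - I (F(I, S) = 96 + (S - I) = 96 + S - I)
c(a, z) = -12*a - 12*z (c(a, z) = -6*(a + ((a + z) + z)) = -6*(a + (a + 2*z)) = -6*(2*a + 2*z) = -12*a - 12*z)
F(37, 19) - c(-139, -68) = (96 + 19 - 1*37) - (-12*(-139) - 12*(-68)) = (96 + 19 - 37) - (1668 + 816) = 78 - 1*2484 = 78 - 2484 = -2406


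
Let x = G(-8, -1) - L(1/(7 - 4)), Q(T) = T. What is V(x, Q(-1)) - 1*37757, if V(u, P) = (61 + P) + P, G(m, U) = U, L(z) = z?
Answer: -37698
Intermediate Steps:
x = -4/3 (x = -1 - 1/(7 - 4) = -1 - 1/3 = -1 - 1*⅓ = -1 - ⅓ = -4/3 ≈ -1.3333)
V(u, P) = 61 + 2*P
V(x, Q(-1)) - 1*37757 = (61 + 2*(-1)) - 1*37757 = (61 - 2) - 37757 = 59 - 37757 = -37698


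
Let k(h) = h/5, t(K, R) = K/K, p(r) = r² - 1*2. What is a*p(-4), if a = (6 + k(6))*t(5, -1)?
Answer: 504/5 ≈ 100.80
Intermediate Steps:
p(r) = -2 + r² (p(r) = r² - 2 = -2 + r²)
t(K, R) = 1
k(h) = h/5 (k(h) = h*(⅕) = h/5)
a = 36/5 (a = (6 + (⅕)*6)*1 = (6 + 6/5)*1 = (36/5)*1 = 36/5 ≈ 7.2000)
a*p(-4) = 36*(-2 + (-4)²)/5 = 36*(-2 + 16)/5 = (36/5)*14 = 504/5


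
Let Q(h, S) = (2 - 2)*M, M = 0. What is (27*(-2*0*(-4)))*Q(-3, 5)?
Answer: 0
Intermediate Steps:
Q(h, S) = 0 (Q(h, S) = (2 - 2)*0 = 0*0 = 0)
(27*(-2*0*(-4)))*Q(-3, 5) = (27*(-2*0*(-4)))*0 = (27*(0*(-4)))*0 = (27*0)*0 = 0*0 = 0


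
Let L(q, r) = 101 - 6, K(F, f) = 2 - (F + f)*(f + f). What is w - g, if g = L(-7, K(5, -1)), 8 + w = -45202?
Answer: -45305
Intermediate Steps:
w = -45210 (w = -8 - 45202 = -45210)
K(F, f) = 2 - 2*f*(F + f) (K(F, f) = 2 - (F + f)*2*f = 2 - 2*f*(F + f))
L(q, r) = 95
g = 95
w - g = -45210 - 1*95 = -45210 - 95 = -45305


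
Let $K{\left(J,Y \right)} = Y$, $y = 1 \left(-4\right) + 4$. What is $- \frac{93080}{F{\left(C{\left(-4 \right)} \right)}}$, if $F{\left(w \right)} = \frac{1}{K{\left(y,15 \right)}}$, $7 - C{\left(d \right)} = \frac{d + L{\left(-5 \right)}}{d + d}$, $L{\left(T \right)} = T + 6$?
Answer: $-1396200$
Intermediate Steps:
$y = 0$ ($y = -4 + 4 = 0$)
$L{\left(T \right)} = 6 + T$
$C{\left(d \right)} = 7 - \frac{1 + d}{2 d}$ ($C{\left(d \right)} = 7 - \frac{d + \left(6 - 5\right)}{d + d} = 7 - \frac{d + 1}{2 d} = 7 - \left(1 + d\right) \frac{1}{2 d} = 7 - \frac{1 + d}{2 d}$)
$F{\left(w \right)} = \frac{1}{15}$
$- \frac{93080}{F{\left(C{\left(-4 \right)} \right)}} = - 93080 \frac{1}{\frac{1}{15}} = \left(-93080\right) 15 = -1396200$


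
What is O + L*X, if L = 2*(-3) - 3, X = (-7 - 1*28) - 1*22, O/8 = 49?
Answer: 905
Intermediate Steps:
O = 392 (O = 8*49 = 392)
X = -57 (X = (-7 - 28) - 22 = -35 - 22 = -57)
L = -9 (L = -6 - 3 = -9)
O + L*X = 392 - 9*(-57) = 392 + 513 = 905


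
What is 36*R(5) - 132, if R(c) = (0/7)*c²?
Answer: -132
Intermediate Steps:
R(c) = 0 (R(c) = (0*(⅐))*c² = 0*c² = 0)
36*R(5) - 132 = 36*0 - 132 = 0 - 132 = -132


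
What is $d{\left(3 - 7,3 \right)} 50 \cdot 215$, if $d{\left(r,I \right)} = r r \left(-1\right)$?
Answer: $-172000$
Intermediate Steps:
$d{\left(r,I \right)} = - r^{2}$ ($d{\left(r,I \right)} = r^{2} \left(-1\right) = - r^{2}$)
$d{\left(3 - 7,3 \right)} 50 \cdot 215 = - \left(3 - 7\right)^{2} \cdot 50 \cdot 215 = - \left(-4\right)^{2} \cdot 50 \cdot 215 = \left(-1\right) 16 \cdot 50 \cdot 215 = \left(-16\right) 50 \cdot 215 = \left(-800\right) 215 = -172000$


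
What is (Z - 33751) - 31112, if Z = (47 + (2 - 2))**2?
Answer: -62654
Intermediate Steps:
Z = 2209 (Z = (47 + 0)**2 = 47**2 = 2209)
(Z - 33751) - 31112 = (2209 - 33751) - 31112 = -31542 - 31112 = -62654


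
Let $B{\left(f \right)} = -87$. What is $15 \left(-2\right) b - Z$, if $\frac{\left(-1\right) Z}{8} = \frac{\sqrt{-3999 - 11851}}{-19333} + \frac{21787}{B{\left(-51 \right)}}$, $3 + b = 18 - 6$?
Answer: $- \frac{197786}{87} - \frac{40 i \sqrt{634}}{19333} \approx -2273.4 - 0.052096 i$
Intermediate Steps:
$b = 9$ ($b = -3 + \left(18 - 6\right) = -3 + 12 = 9$)
$Z = \frac{174296}{87} + \frac{40 i \sqrt{634}}{19333}$ ($Z = - 8 \left(\frac{\sqrt{-3999 - 11851}}{-19333} + \frac{21787}{-87}\right) = - 8 \left(\sqrt{-15850} \left(- \frac{1}{19333}\right) + 21787 \left(- \frac{1}{87}\right)\right) = - 8 \left(5 i \sqrt{634} \left(- \frac{1}{19333}\right) - \frac{21787}{87}\right) = - 8 \left(- \frac{5 i \sqrt{634}}{19333} - \frac{21787}{87}\right) = - 8 \left(- \frac{21787}{87} - \frac{5 i \sqrt{634}}{19333}\right) = \frac{174296}{87} + \frac{40 i \sqrt{634}}{19333} \approx 2003.4 + 0.052096 i$)
$15 \left(-2\right) b - Z = 15 \left(-2\right) 9 - \left(\frac{174296}{87} + \frac{40 i \sqrt{634}}{19333}\right) = \left(-30\right) 9 - \left(\frac{174296}{87} + \frac{40 i \sqrt{634}}{19333}\right) = -270 - \left(\frac{174296}{87} + \frac{40 i \sqrt{634}}{19333}\right) = - \frac{197786}{87} - \frac{40 i \sqrt{634}}{19333}$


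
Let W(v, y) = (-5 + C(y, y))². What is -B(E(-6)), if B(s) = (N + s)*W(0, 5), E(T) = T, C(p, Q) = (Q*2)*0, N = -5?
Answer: 275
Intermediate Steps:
C(p, Q) = 0 (C(p, Q) = (2*Q)*0 = 0)
W(v, y) = 25 (W(v, y) = (-5 + 0)² = (-5)² = 25)
B(s) = -125 + 25*s (B(s) = (-5 + s)*25 = -125 + 25*s)
-B(E(-6)) = -(-125 + 25*(-6)) = -(-125 - 150) = -1*(-275) = 275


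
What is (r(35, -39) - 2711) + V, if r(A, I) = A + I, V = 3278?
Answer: 563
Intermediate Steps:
(r(35, -39) - 2711) + V = ((35 - 39) - 2711) + 3278 = (-4 - 2711) + 3278 = -2715 + 3278 = 563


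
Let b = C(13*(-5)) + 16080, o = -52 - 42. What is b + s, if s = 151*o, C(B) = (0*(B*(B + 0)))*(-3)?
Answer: 1886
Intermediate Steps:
o = -94
C(B) = 0 (C(B) = (0*(B*B))*(-3) = (0*B²)*(-3) = 0*(-3) = 0)
b = 16080 (b = 0 + 16080 = 16080)
s = -14194 (s = 151*(-94) = -14194)
b + s = 16080 - 14194 = 1886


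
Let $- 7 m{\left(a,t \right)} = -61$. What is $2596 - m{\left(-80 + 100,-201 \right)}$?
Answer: $\frac{18111}{7} \approx 2587.3$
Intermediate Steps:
$m{\left(a,t \right)} = \frac{61}{7}$ ($m{\left(a,t \right)} = \left(- \frac{1}{7}\right) \left(-61\right) = \frac{61}{7}$)
$2596 - m{\left(-80 + 100,-201 \right)} = 2596 - \frac{61}{7} = \frac{18111}{7}$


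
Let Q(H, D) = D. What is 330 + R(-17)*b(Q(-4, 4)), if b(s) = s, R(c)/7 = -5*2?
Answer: 50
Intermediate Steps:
R(c) = -70 (R(c) = 7*(-5*2) = 7*(-10) = -70)
330 + R(-17)*b(Q(-4, 4)) = 330 - 70*4 = 330 - 280 = 50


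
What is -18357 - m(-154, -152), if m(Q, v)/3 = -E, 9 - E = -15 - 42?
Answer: -18159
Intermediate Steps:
E = 66 (E = 9 - (-15 - 42) = 9 - 1*(-57) = 9 + 57 = 66)
m(Q, v) = -198 (m(Q, v) = 3*(-1*66) = 3*(-66) = -198)
-18357 - m(-154, -152) = -18357 - 1*(-198) = -18357 + 198 = -18159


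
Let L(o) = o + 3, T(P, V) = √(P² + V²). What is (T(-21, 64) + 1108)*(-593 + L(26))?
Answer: -624912 - 564*√4537 ≈ -6.6290e+5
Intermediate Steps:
L(o) = 3 + o
(T(-21, 64) + 1108)*(-593 + L(26)) = (√((-21)² + 64²) + 1108)*(-593 + (3 + 26)) = (√(441 + 4096) + 1108)*(-593 + 29) = (√4537 + 1108)*(-564) = (1108 + √4537)*(-564) = -624912 - 564*√4537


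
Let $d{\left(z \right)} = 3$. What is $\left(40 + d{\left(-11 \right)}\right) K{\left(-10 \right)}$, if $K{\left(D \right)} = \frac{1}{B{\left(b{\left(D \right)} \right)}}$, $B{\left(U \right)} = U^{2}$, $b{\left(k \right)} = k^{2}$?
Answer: $\frac{43}{10000} \approx 0.0043$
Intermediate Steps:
$K{\left(D \right)} = \frac{1}{D^{4}}$ ($K{\left(D \right)} = \frac{1}{\left(D^{2}\right)^{2}} = \frac{1}{D^{4}}$)
$\left(40 + d{\left(-11 \right)}\right) K{\left(-10 \right)} = \frac{40 + 3}{10000} = 43 \cdot \frac{1}{10000} = \frac{43}{10000}$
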